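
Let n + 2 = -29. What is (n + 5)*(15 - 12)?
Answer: -78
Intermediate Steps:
n = -31 (n = -2 - 29 = -31)
(n + 5)*(15 - 12) = (-31 + 5)*(15 - 12) = -26*3 = -78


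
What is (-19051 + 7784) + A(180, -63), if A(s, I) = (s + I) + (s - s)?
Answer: -11150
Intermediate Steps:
A(s, I) = I + s (A(s, I) = (I + s) + 0 = I + s)
(-19051 + 7784) + A(180, -63) = (-19051 + 7784) + (-63 + 180) = -11267 + 117 = -11150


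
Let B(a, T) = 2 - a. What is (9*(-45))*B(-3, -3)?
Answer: -2025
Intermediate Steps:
(9*(-45))*B(-3, -3) = (9*(-45))*(2 - 1*(-3)) = -405*(2 + 3) = -405*5 = -2025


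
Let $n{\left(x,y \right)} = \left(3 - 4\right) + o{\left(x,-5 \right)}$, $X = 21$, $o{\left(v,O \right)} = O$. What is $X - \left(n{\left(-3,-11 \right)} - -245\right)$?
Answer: $-218$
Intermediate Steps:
$n{\left(x,y \right)} = -6$ ($n{\left(x,y \right)} = \left(3 - 4\right) - 5 = -1 - 5 = -6$)
$X - \left(n{\left(-3,-11 \right)} - -245\right) = 21 - \left(-6 - -245\right) = 21 - \left(-6 + 245\right) = 21 - 239 = -218$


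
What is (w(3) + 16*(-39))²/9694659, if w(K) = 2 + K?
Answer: 383161/9694659 ≈ 0.039523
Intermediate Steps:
(w(3) + 16*(-39))²/9694659 = ((2 + 3) + 16*(-39))²/9694659 = (5 - 624)²*(1/9694659) = (-619)²*(1/9694659) = 383161*(1/9694659) = 383161/9694659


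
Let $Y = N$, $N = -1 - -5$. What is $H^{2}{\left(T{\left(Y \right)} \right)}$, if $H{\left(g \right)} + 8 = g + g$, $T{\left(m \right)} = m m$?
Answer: $576$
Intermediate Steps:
$N = 4$ ($N = -1 + 5 = 4$)
$Y = 4$
$T{\left(m \right)} = m^{2}$
$H{\left(g \right)} = -8 + 2 g$ ($H{\left(g \right)} = -8 + \left(g + g\right) = -8 + 2 g$)
$H^{2}{\left(T{\left(Y \right)} \right)} = \left(-8 + 2 \cdot 4^{2}\right)^{2} = \left(-8 + 2 \cdot 16\right)^{2} = \left(-8 + 32\right)^{2} = 24^{2} = 576$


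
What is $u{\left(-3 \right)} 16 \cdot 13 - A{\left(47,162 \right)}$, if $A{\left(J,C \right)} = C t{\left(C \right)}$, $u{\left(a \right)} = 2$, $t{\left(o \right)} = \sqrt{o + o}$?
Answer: $-2500$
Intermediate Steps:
$t{\left(o \right)} = \sqrt{2} \sqrt{o}$ ($t{\left(o \right)} = \sqrt{2 o} = \sqrt{2} \sqrt{o}$)
$A{\left(J,C \right)} = \sqrt{2} C^{\frac{3}{2}}$ ($A{\left(J,C \right)} = C \sqrt{2} \sqrt{C} = \sqrt{2} C^{\frac{3}{2}}$)
$u{\left(-3 \right)} 16 \cdot 13 - A{\left(47,162 \right)} = 2 \cdot 16 \cdot 13 - \sqrt{2} \cdot 162^{\frac{3}{2}} = 32 \cdot 13 - \sqrt{2} \cdot 1458 \sqrt{2} = 416 - 2916 = -2500$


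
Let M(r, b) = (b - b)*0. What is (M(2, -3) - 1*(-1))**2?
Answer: 1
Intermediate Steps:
M(r, b) = 0 (M(r, b) = 0*0 = 0)
(M(2, -3) - 1*(-1))**2 = (0 - 1*(-1))**2 = (0 + 1)**2 = 1**2 = 1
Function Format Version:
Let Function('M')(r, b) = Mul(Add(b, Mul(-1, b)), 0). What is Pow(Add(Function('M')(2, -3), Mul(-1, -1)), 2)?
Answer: 1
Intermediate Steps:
Function('M')(r, b) = 0 (Function('M')(r, b) = Mul(0, 0) = 0)
Pow(Add(Function('M')(2, -3), Mul(-1, -1)), 2) = Pow(Add(0, Mul(-1, -1)), 2) = Pow(Add(0, 1), 2) = Pow(1, 2) = 1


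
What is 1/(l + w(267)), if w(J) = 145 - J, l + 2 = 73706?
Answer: 1/73582 ≈ 1.3590e-5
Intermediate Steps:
l = 73704 (l = -2 + 73706 = 73704)
1/(l + w(267)) = 1/(73704 + (145 - 1*267)) = 1/(73704 + (145 - 267)) = 1/(73704 - 122) = 1/73582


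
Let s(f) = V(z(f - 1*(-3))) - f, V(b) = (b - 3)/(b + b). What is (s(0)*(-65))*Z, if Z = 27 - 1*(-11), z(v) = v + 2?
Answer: -494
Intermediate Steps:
z(v) = 2 + v
Z = 38 (Z = 27 + 11 = 38)
V(b) = (-3 + b)/(2*b) (V(b) = (-3 + b)/((2*b)) = (-3 + b)*(1/(2*b)) = (-3 + b)/(2*b))
s(f) = -f + (2 + f)/(2*(5 + f)) (s(f) = (-3 + (2 + (f - 1*(-3))))/(2*(2 + (f - 1*(-3)))) - f = (-3 + (2 + (f + 3)))/(2*(2 + (f + 3))) - f = (-3 + (2 + (3 + f)))/(2*(2 + (3 + f))) - f = (-3 + (5 + f))/(2*(5 + f)) - f = (2 + f)/(2*(5 + f)) - f = -f + (2 + f)/(2*(5 + f)))
(s(0)*(-65))*Z = (((1 + (½)*0 - 1*0*(5 + 0))/(5 + 0))*(-65))*38 = (((1 + 0 - 1*0*5)/5)*(-65))*38 = (((1 + 0 + 0)/5)*(-65))*38 = (((⅕)*1)*(-65))*38 = ((⅕)*(-65))*38 = -13*38 = -494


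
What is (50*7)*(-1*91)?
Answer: -31850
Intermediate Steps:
(50*7)*(-1*91) = 350*(-91) = -31850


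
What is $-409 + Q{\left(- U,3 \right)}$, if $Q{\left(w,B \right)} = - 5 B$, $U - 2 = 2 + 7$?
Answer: $-424$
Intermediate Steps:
$U = 11$ ($U = 2 + \left(2 + 7\right) = 2 + 9 = 11$)
$-409 + Q{\left(- U,3 \right)} = -409 - 15 = -424$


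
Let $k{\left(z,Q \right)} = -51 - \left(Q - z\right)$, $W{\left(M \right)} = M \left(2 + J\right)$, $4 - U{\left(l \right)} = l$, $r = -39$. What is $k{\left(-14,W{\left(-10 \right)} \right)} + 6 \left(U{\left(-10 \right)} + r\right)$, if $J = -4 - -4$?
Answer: $-195$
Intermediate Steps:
$J = 0$ ($J = -4 + 4 = 0$)
$U{\left(l \right)} = 4 - l$
$W{\left(M \right)} = 2 M$ ($W{\left(M \right)} = M \left(2 + 0\right) = M 2 = 2 M$)
$k{\left(z,Q \right)} = -51 + z - Q$ ($k{\left(z,Q \right)} = -51 - \left(Q - z\right) = -51 + z - Q$)
$k{\left(-14,W{\left(-10 \right)} \right)} + 6 \left(U{\left(-10 \right)} + r\right) = \left(-51 - 14 - 2 \left(-10\right)\right) + 6 \left(\left(4 - -10\right) - 39\right) = \left(-51 - 14 - -20\right) + 6 \left(\left(4 + 10\right) - 39\right) = \left(-51 - 14 + 20\right) + 6 \left(14 - 39\right) = -45 + 6 \left(-25\right) = -45 - 150 = -195$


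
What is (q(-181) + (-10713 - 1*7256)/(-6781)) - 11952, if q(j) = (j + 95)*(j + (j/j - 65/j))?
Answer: 4295476207/1227361 ≈ 3499.8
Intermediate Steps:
q(j) = (95 + j)*(1 + j - 65/j) (q(j) = (95 + j)*(j + (1 - 65/j)) = (95 + j)*(1 + j - 65/j))
(q(-181) + (-10713 - 1*7256)/(-6781)) - 11952 = ((30 + (-181)² - 6175/(-181) + 96*(-181)) + (-10713 - 1*7256)/(-6781)) - 11952 = ((30 + 32761 - 6175*(-1/181) - 17376) + (-10713 - 7256)*(-1/6781)) - 11952 = ((30 + 32761 + 6175/181 - 17376) - 17969*(-1/6781)) - 11952 = (2796290/181 + 17969/6781) - 11952 = 18964894879/1227361 - 11952 = 4295476207/1227361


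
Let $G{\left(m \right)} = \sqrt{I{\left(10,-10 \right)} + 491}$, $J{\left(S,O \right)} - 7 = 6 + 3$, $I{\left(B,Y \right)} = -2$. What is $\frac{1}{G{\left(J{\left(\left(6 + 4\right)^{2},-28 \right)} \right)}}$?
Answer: $\frac{\sqrt{489}}{489} \approx 0.045222$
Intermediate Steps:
$J{\left(S,O \right)} = 16$ ($J{\left(S,O \right)} = 7 + \left(6 + 3\right) = 7 + 9 = 16$)
$G{\left(m \right)} = \sqrt{489}$ ($G{\left(m \right)} = \sqrt{-2 + 491} = \sqrt{489}$)
$\frac{1}{G{\left(J{\left(\left(6 + 4\right)^{2},-28 \right)} \right)}} = \frac{1}{\sqrt{489}} = \frac{\sqrt{489}}{489}$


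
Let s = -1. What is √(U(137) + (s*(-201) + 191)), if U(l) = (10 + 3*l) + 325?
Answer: √1138 ≈ 33.734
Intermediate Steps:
U(l) = 335 + 3*l
√(U(137) + (s*(-201) + 191)) = √((335 + 3*137) + (-1*(-201) + 191)) = √((335 + 411) + (201 + 191)) = √(746 + 392) = √1138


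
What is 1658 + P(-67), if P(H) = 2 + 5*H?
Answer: 1325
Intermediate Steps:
1658 + P(-67) = 1658 + (2 + 5*(-67)) = 1658 + (2 - 335) = 1658 - 333 = 1325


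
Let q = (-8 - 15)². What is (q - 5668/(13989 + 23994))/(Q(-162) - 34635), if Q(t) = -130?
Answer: -20087339/1320478995 ≈ -0.015212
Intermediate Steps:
q = 529 (q = (-23)² = 529)
(q - 5668/(13989 + 23994))/(Q(-162) - 34635) = (529 - 5668/(13989 + 23994))/(-130 - 34635) = (529 - 5668/37983)/(-34765) = (529 - 5668*1/37983)*(-1/34765) = (529 - 5668/37983)*(-1/34765) = (20087339/37983)*(-1/34765) = -20087339/1320478995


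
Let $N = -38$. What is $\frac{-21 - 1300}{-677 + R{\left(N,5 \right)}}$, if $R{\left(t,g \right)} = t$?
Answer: $\frac{1321}{715} \approx 1.8476$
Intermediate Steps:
$\frac{-21 - 1300}{-677 + R{\left(N,5 \right)}} = \frac{-21 - 1300}{-677 - 38} = - \frac{1321}{-715} = \left(-1321\right) \left(- \frac{1}{715}\right) = \frac{1321}{715}$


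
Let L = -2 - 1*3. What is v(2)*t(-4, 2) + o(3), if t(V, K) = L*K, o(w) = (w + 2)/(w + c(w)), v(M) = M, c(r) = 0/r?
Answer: -55/3 ≈ -18.333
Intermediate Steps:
c(r) = 0
L = -5 (L = -2 - 3 = -5)
o(w) = (2 + w)/w (o(w) = (w + 2)/(w + 0) = (2 + w)/w)
t(V, K) = -5*K
v(2)*t(-4, 2) + o(3) = 2*(-5*2) + (2 + 3)/3 = 2*(-10) + (⅓)*5 = -20 + 5/3 = -55/3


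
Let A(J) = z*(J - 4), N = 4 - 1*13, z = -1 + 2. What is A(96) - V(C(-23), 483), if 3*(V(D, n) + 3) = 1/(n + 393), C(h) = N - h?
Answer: 249659/2628 ≈ 95.000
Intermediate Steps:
z = 1
N = -9 (N = 4 - 13 = -9)
A(J) = -4 + J (A(J) = 1*(J - 4) = 1*(-4 + J) = -4 + J)
C(h) = -9 - h
V(D, n) = -3 + 1/(3*(393 + n)) (V(D, n) = -3 + 1/(3*(n + 393)) = -3 + 1/(3*(393 + n)))
A(96) - V(C(-23), 483) = (-4 + 96) - (-3536 - 9*483)/(3*(393 + 483)) = 92 - (-3536 - 4347)/(3*876) = 92 - (-7883)/(3*876) = 92 - 1*(-7883/2628) = 92 + 7883/2628 = 249659/2628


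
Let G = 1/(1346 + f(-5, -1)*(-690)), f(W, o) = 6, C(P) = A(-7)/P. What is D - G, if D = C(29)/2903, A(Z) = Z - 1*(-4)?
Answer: 75805/235218478 ≈ 0.00032227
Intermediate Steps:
A(Z) = 4 + Z (A(Z) = Z + 4 = 4 + Z)
C(P) = -3/P (C(P) = (4 - 7)/P = -3/P)
D = -3/84187 (D = -3/29/2903 = -3*1/29*(1/2903) = -3/29*1/2903 = -3/84187 ≈ -3.5635e-5)
G = -1/2794 (G = 1/(1346 + 6*(-690)) = 1/(1346 - 4140) = 1/(-2794) = -1/2794 ≈ -0.00035791)
D - G = -3/84187 - 1*(-1/2794) = -3/84187 + 1/2794 = 75805/235218478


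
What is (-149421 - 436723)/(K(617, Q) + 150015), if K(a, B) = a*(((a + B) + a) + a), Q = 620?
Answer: -293072/837311 ≈ -0.35002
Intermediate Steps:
K(a, B) = a*(B + 3*a) (K(a, B) = a*(((B + a) + a) + a) = a*((B + 2*a) + a) = a*(B + 3*a))
(-149421 - 436723)/(K(617, Q) + 150015) = (-149421 - 436723)/(617*(620 + 3*617) + 150015) = -586144/(617*(620 + 1851) + 150015) = -586144/(617*2471 + 150015) = -586144/(1524607 + 150015) = -586144/1674622 = -586144*1/1674622 = -293072/837311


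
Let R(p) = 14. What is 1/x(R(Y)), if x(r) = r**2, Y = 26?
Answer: 1/196 ≈ 0.0051020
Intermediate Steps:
1/x(R(Y)) = 1/(14**2) = 1/196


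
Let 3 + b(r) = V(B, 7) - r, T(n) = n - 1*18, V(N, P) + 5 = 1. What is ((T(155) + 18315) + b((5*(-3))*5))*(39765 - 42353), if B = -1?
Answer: -47929760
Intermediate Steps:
V(N, P) = -4 (V(N, P) = -5 + 1 = -4)
T(n) = -18 + n (T(n) = n - 18 = -18 + n)
b(r) = -7 - r (b(r) = -3 + (-4 - r) = -7 - r)
((T(155) + 18315) + b((5*(-3))*5))*(39765 - 42353) = (((-18 + 155) + 18315) + (-7 - 5*(-3)*5))*(39765 - 42353) = ((137 + 18315) + (-7 - (-15)*5))*(-2588) = (18452 + (-7 - 1*(-75)))*(-2588) = (18452 + (-7 + 75))*(-2588) = (18452 + 68)*(-2588) = 18520*(-2588) = -47929760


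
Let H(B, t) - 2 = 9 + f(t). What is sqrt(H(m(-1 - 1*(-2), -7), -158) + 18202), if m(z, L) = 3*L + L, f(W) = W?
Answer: sqrt(18055) ≈ 134.37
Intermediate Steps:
m(z, L) = 4*L
H(B, t) = 11 + t (H(B, t) = 2 + (9 + t) = 11 + t)
sqrt(H(m(-1 - 1*(-2), -7), -158) + 18202) = sqrt((11 - 158) + 18202) = sqrt(-147 + 18202) = sqrt(18055)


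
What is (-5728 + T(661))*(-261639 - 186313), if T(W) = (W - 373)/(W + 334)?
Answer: 2552910700544/995 ≈ 2.5657e+9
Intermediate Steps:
T(W) = (-373 + W)/(334 + W)
(-5728 + T(661))*(-261639 - 186313) = (-5728 + (-373 + 661)/(334 + 661))*(-261639 - 186313) = (-5728 + 288/995)*(-447952) = -5699072/995*(-447952) = 2552910700544/995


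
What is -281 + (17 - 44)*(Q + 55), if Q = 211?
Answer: -7463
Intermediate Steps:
-281 + (17 - 44)*(Q + 55) = -281 + (17 - 44)*(211 + 55) = -281 - 27*266 = -281 - 7182 = -7463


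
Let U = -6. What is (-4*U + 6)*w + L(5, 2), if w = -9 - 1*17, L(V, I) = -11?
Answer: -791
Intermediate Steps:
w = -26 (w = -9 - 17 = -26)
(-4*U + 6)*w + L(5, 2) = (-4*(-6) + 6)*(-26) - 11 = (24 + 6)*(-26) - 11 = 30*(-26) - 11 = -780 - 11 = -791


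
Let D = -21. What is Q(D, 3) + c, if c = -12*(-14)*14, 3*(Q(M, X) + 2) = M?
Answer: 2343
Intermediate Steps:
Q(M, X) = -2 + M/3
c = 2352 (c = 168*14 = 2352)
Q(D, 3) + c = (-2 + (1/3)*(-21)) + 2352 = (-2 - 7) + 2352 = -9 + 2352 = 2343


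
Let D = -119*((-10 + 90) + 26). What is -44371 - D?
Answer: -31757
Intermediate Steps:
D = -12614 (D = -119*(80 + 26) = -119*106 = -12614)
-44371 - D = -44371 - 1*(-12614) = -44371 + 12614 = -31757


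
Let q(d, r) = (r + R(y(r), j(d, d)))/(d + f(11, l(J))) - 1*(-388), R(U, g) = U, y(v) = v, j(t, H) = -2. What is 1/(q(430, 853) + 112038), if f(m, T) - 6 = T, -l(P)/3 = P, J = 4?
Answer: 212/23835165 ≈ 8.8944e-6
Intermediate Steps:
l(P) = -3*P
f(m, T) = 6 + T
q(d, r) = 388 + 2*r/(-6 + d) (q(d, r) = (r + r)/(d + (6 - 3*4)) - 1*(-388) = (2*r)/(d + (6 - 12)) + 388 = (2*r)/(d - 6) + 388 = (2*r)/(-6 + d) + 388 = 2*r/(-6 + d) + 388 = 388 + 2*r/(-6 + d))
1/(q(430, 853) + 112038) = 1/(2*(-1164 + 853 + 194*430)/(-6 + 430) + 112038) = 1/(2*(-1164 + 853 + 83420)/424 + 112038) = 1/(2*(1/424)*83109 + 112038) = 1/(83109/212 + 112038) = 1/(23835165/212) = 212/23835165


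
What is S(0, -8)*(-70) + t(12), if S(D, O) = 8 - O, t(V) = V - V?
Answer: -1120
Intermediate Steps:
t(V) = 0
S(0, -8)*(-70) + t(12) = (8 - 1*(-8))*(-70) + 0 = (8 + 8)*(-70) + 0 = 16*(-70) + 0 = -1120 + 0 = -1120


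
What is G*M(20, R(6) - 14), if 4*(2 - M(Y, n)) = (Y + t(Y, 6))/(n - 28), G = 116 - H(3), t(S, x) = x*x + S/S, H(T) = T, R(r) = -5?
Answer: 48929/188 ≈ 260.26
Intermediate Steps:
t(S, x) = 1 + x² (t(S, x) = x² + 1 = 1 + x²)
G = 113 (G = 116 - 1*3 = 116 - 3 = 113)
M(Y, n) = 2 - (37 + Y)/(4*(-28 + n)) (M(Y, n) = 2 - (Y + (1 + 6²))/(4*(n - 28)) = 2 - (Y + (1 + 36))/(4*(-28 + n)) = 2 - (Y + 37)/(4*(-28 + n)) = 2 - (37 + Y)/(4*(-28 + n)))
G*M(20, R(6) - 14) = 113*((-261 - 1*20 + 8*(-5 - 14))/(4*(-28 + (-5 - 14)))) = 113*((-261 - 20 + 8*(-19))/(4*(-28 - 19))) = 113*((¼)*(-261 - 20 - 152)/(-47)) = 113*((¼)*(-1/47)*(-433)) = 113*(433/188) = 48929/188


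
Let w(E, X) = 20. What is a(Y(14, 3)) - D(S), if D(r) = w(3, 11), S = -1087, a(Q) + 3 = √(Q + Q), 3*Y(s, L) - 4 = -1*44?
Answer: -23 + 4*I*√15/3 ≈ -23.0 + 5.164*I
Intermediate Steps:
Y(s, L) = -40/3 (Y(s, L) = 4/3 + (-1*44)/3 = 4/3 + (⅓)*(-44) = 4/3 - 44/3 = -40/3)
a(Q) = -3 + √2*√Q (a(Q) = -3 + √(Q + Q) = -3 + √(2*Q) = -3 + √2*√Q)
D(r) = 20
a(Y(14, 3)) - D(S) = (-3 + √2*√(-40/3)) - 1*20 = (-3 + √2*(2*I*√30/3)) - 20 = (-3 + 4*I*√15/3) - 20 = -23 + 4*I*√15/3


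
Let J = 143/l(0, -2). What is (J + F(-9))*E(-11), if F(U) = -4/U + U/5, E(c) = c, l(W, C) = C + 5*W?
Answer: 72127/90 ≈ 801.41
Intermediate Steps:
J = -143/2 (J = 143/(-2 + 5*0) = 143/(-2 + 0) = 143/(-2) = 143*(-1/2) = -143/2 ≈ -71.500)
F(U) = -4/U + U/5 (F(U) = -4/U + U*(1/5) = -4/U + U/5)
(J + F(-9))*E(-11) = (-143/2 + (-4/(-9) + (1/5)*(-9)))*(-11) = (-143/2 + (-4*(-1/9) - 9/5))*(-11) = (-143/2 + (4/9 - 9/5))*(-11) = (-143/2 - 61/45)*(-11) = -6557/90*(-11) = 72127/90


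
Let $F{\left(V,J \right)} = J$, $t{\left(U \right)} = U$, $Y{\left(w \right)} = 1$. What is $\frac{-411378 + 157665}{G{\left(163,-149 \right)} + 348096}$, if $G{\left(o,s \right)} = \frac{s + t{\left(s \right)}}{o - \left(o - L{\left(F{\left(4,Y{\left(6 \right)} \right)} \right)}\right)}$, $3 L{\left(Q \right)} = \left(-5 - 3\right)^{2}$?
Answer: $- \frac{2706272}{3712875} \approx -0.72889$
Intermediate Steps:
$L{\left(Q \right)} = \frac{64}{3}$ ($L{\left(Q \right)} = \frac{\left(-5 - 3\right)^{2}}{3} = \frac{\left(-8\right)^{2}}{3} = \frac{1}{3} \cdot 64 = \frac{64}{3}$)
$G{\left(o,s \right)} = \frac{3 s}{32}$ ($G{\left(o,s \right)} = \frac{s + s}{o - \left(- \frac{64}{3} + o\right)} = \frac{2 s}{\frac{64}{3}} = 2 s \frac{3}{64} = \frac{3 s}{32}$)
$\frac{-411378 + 157665}{G{\left(163,-149 \right)} + 348096} = \frac{-411378 + 157665}{\frac{3}{32} \left(-149\right) + 348096} = - \frac{253713}{- \frac{447}{32} + 348096} = - \frac{253713}{\frac{11138625}{32}} = \left(-253713\right) \frac{32}{11138625} = - \frac{2706272}{3712875}$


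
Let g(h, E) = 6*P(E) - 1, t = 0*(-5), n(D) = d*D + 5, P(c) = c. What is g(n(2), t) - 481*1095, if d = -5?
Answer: -526696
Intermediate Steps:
n(D) = 5 - 5*D (n(D) = -5*D + 5 = 5 - 5*D)
t = 0
g(h, E) = -1 + 6*E (g(h, E) = 6*E - 1 = -1 + 6*E)
g(n(2), t) - 481*1095 = (-1 + 6*0) - 481*1095 = (-1 + 0) - 526695 = -1 - 526695 = -526696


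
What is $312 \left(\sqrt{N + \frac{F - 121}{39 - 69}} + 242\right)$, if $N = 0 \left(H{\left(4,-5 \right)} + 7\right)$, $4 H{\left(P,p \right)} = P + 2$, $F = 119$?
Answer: $75504 + \frac{104 \sqrt{15}}{5} \approx 75585.0$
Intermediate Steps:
$H{\left(P,p \right)} = \frac{1}{2} + \frac{P}{4}$ ($H{\left(P,p \right)} = \frac{P + 2}{4} = \frac{2 + P}{4} = \frac{1}{2} + \frac{P}{4}$)
$N = 0$ ($N = 0 \left(\left(\frac{1}{2} + \frac{1}{4} \cdot 4\right) + 7\right) = 0 \left(\left(\frac{1}{2} + 1\right) + 7\right) = 0 \left(\frac{3}{2} + 7\right) = 0 \cdot \frac{17}{2} = 0$)
$312 \left(\sqrt{N + \frac{F - 121}{39 - 69}} + 242\right) = 312 \left(\sqrt{0 + \frac{119 - 121}{39 - 69}} + 242\right) = 312 \left(\sqrt{0 - \frac{2}{-30}} + 242\right) = 312 \left(\sqrt{0 - - \frac{1}{15}} + 242\right) = 312 \left(\sqrt{0 + \frac{1}{15}} + 242\right) = 312 \left(\sqrt{\frac{1}{15}} + 242\right) = 312 \left(\frac{\sqrt{15}}{15} + 242\right) = 312 \left(242 + \frac{\sqrt{15}}{15}\right) = 75504 + \frac{104 \sqrt{15}}{5}$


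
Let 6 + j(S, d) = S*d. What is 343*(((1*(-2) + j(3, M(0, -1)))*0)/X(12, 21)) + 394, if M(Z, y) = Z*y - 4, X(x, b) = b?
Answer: 394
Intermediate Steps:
M(Z, y) = -4 + Z*y
j(S, d) = -6 + S*d
343*(((1*(-2) + j(3, M(0, -1)))*0)/X(12, 21)) + 394 = 343*(((1*(-2) + (-6 + 3*(-4 + 0*(-1))))*0)/21) + 394 = 343*(((-2 + (-6 + 3*(-4 + 0)))*0)*(1/21)) + 394 = 343*(((-2 + (-6 + 3*(-4)))*0)*(1/21)) + 394 = 343*(((-2 + (-6 - 12))*0)*(1/21)) + 394 = 343*(((-2 - 18)*0)*(1/21)) + 394 = 343*(-20*0*(1/21)) + 394 = 343*(0*(1/21)) + 394 = 343*0 + 394 = 0 + 394 = 394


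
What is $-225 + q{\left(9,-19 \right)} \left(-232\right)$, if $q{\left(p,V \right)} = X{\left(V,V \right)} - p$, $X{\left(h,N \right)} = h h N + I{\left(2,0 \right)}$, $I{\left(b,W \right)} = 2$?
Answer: $1592687$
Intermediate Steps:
$X{\left(h,N \right)} = 2 + N h^{2}$ ($X{\left(h,N \right)} = h h N + 2 = h^{2} N + 2 = N h^{2} + 2 = 2 + N h^{2}$)
$q{\left(p,V \right)} = 2 + V^{3} - p$ ($q{\left(p,V \right)} = \left(2 + V V^{2}\right) - p = \left(2 + V^{3}\right) - p = 2 + V^{3} - p$)
$-225 + q{\left(9,-19 \right)} \left(-232\right) = -225 + \left(2 + \left(-19\right)^{3} - 9\right) \left(-232\right) = -225 + \left(2 - 6859 - 9\right) \left(-232\right) = -225 - -1592912 = -225 + 1592912 = 1592687$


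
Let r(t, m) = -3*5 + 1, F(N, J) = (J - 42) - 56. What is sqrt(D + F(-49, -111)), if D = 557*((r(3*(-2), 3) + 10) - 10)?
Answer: I*sqrt(8007) ≈ 89.482*I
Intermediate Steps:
F(N, J) = -98 + J (F(N, J) = (-42 + J) - 56 = -98 + J)
r(t, m) = -14 (r(t, m) = -15 + 1 = -14)
D = -7798 (D = 557*((-14 + 10) - 10) = 557*(-4 - 10) = 557*(-14) = -7798)
sqrt(D + F(-49, -111)) = sqrt(-7798 + (-98 - 111)) = sqrt(-7798 - 209) = sqrt(-8007) = I*sqrt(8007)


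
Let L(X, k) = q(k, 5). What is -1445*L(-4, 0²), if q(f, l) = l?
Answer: -7225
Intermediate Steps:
L(X, k) = 5
-1445*L(-4, 0²) = -1445*5 = -7225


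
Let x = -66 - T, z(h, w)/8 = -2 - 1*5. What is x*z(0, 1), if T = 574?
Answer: 35840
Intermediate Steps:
z(h, w) = -56 (z(h, w) = 8*(-2 - 1*5) = 8*(-2 - 5) = 8*(-7) = -56)
x = -640 (x = -66 - 1*574 = -66 - 574 = -640)
x*z(0, 1) = -640*(-56) = 35840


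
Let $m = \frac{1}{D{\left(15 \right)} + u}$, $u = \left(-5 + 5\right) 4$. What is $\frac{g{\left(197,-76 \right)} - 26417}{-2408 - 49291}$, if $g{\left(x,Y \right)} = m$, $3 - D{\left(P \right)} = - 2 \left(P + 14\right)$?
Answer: $\frac{1611436}{3153639} \approx 0.51098$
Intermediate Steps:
$D{\left(P \right)} = 31 + 2 P$ ($D{\left(P \right)} = 3 - - 2 \left(P + 14\right) = 3 - - 2 \left(14 + P\right) = 3 - \left(-28 - 2 P\right) = 3 + \left(28 + 2 P\right) = 31 + 2 P$)
$u = 0$ ($u = 0 \cdot 4 = 0$)
$m = \frac{1}{61}$ ($m = \frac{1}{\left(31 + 2 \cdot 15\right) + 0} = \frac{1}{\left(31 + 30\right) + 0} = \frac{1}{61 + 0} = \frac{1}{61} \approx 0.016393$)
$g{\left(x,Y \right)} = \frac{1}{61}$
$\frac{g{\left(197,-76 \right)} - 26417}{-2408 - 49291} = \frac{\frac{1}{61} - 26417}{-2408 - 49291} = - \frac{1611436}{61 \left(-51699\right)} = \left(- \frac{1611436}{61}\right) \left(- \frac{1}{51699}\right) = \frac{1611436}{3153639}$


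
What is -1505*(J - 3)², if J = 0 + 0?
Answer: -13545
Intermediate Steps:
J = 0
-1505*(J - 3)² = -1505*(0 - 3)² = -1505*(-3)² = -1505*9 = -13545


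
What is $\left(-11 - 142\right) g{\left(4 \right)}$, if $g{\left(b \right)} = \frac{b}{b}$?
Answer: $-153$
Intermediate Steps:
$g{\left(b \right)} = 1$
$\left(-11 - 142\right) g{\left(4 \right)} = \left(-11 - 142\right) 1 = \left(-153\right) 1 = -153$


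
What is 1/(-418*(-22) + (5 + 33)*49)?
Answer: 1/11058 ≈ 9.0432e-5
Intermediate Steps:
1/(-418*(-22) + (5 + 33)*49) = 1/(9196 + 38*49) = 1/(9196 + 1862) = 1/11058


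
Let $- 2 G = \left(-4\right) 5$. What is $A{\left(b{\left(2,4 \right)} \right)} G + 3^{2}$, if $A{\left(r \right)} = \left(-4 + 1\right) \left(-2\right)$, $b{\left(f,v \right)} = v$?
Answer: $69$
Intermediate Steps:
$A{\left(r \right)} = 6$ ($A{\left(r \right)} = \left(-3\right) \left(-2\right) = 6$)
$G = 10$ ($G = - \frac{\left(-4\right) 5}{2} = \left(- \frac{1}{2}\right) \left(-20\right) = 10$)
$A{\left(b{\left(2,4 \right)} \right)} G + 3^{2} = 6 \cdot 10 + 3^{2} = 60 + 9 = 69$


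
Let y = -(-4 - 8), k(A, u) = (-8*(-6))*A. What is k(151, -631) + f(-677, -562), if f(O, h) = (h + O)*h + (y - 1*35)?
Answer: 703543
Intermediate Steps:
k(A, u) = 48*A
y = 12 (y = -1*(-12) = 12)
f(O, h) = -23 + h*(O + h) (f(O, h) = (h + O)*h + (12 - 1*35) = (O + h)*h + (12 - 35) = h*(O + h) - 23 = -23 + h*(O + h))
k(151, -631) + f(-677, -562) = 48*151 + (-23 + (-562)² - 677*(-562)) = 7248 + (-23 + 315844 + 380474) = 7248 + 696295 = 703543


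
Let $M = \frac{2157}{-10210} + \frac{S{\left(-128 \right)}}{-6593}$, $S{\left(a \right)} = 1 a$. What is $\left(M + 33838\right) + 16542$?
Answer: $\frac{3391293107179}{67314530} \approx 50380.0$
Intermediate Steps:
$S{\left(a \right)} = a$
$M = - \frac{12914221}{67314530}$ ($M = \frac{2157}{-10210} - \frac{128}{-6593} = 2157 \left(- \frac{1}{10210}\right) - - \frac{128}{6593} = - \frac{2157}{10210} + \frac{128}{6593} = - \frac{12914221}{67314530} \approx -0.19185$)
$\left(M + 33838\right) + 16542 = \left(- \frac{12914221}{67314530} + 33838\right) + 16542 = \frac{2277776151919}{67314530} + 16542 = \frac{3391293107179}{67314530}$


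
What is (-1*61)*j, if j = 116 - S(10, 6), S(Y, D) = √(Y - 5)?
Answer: -7076 + 61*√5 ≈ -6939.6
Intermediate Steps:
S(Y, D) = √(-5 + Y)
j = 116 - √5 (j = 116 - √(-5 + 10) = 116 - √5 ≈ 113.76)
(-1*61)*j = (-1*61)*(116 - √5) = -61*(116 - √5) = -7076 + 61*√5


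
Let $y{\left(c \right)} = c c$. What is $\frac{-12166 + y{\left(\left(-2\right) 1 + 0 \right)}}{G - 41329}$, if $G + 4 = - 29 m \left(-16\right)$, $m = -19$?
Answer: $\frac{12162}{50149} \approx 0.24252$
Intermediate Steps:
$G = -8820$ ($G = -4 + \left(-29\right) \left(-19\right) \left(-16\right) = -4 + 551 \left(-16\right) = -4 - 8816 = -8820$)
$y{\left(c \right)} = c^{2}$
$\frac{-12166 + y{\left(\left(-2\right) 1 + 0 \right)}}{G - 41329} = \frac{-12166 + \left(\left(-2\right) 1 + 0\right)^{2}}{-8820 - 41329} = \frac{-12166 + \left(-2 + 0\right)^{2}}{-50149} = \left(-12166 + \left(-2\right)^{2}\right) \left(- \frac{1}{50149}\right) = \left(-12166 + 4\right) \left(- \frac{1}{50149}\right) = \left(-12162\right) \left(- \frac{1}{50149}\right) = \frac{12162}{50149}$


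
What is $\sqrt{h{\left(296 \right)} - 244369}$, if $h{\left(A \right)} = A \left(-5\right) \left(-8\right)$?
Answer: $i \sqrt{232529} \approx 482.21 i$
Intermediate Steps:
$h{\left(A \right)} = 40 A$ ($h{\left(A \right)} = - 5 A \left(-8\right) = 40 A$)
$\sqrt{h{\left(296 \right)} - 244369} = \sqrt{40 \cdot 296 - 244369} = \sqrt{11840 - 244369} = \sqrt{-232529} = i \sqrt{232529}$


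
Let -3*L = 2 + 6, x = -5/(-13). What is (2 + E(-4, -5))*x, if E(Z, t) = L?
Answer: -10/39 ≈ -0.25641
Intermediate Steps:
x = 5/13 (x = -5*(-1/13) = 5/13 ≈ 0.38462)
L = -8/3 (L = -(2 + 6)/3 = -1/3*8 = -8/3 ≈ -2.6667)
E(Z, t) = -8/3
(2 + E(-4, -5))*x = (2 - 8/3)*(5/13) = -2/3*5/13 = -10/39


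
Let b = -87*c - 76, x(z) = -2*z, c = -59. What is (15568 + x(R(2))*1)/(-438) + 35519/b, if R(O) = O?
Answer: -10524971/369161 ≈ -28.511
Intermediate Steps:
b = 5057 (b = -87*(-59) - 76 = 5133 - 76 = 5057)
(15568 + x(R(2))*1)/(-438) + 35519/b = (15568 - 2*2*1)/(-438) + 35519/5057 = (15568 - 4*1)*(-1/438) + 35519*(1/5057) = (15568 - 4)*(-1/438) + 35519/5057 = 15564*(-1/438) + 35519/5057 = -2594/73 + 35519/5057 = -10524971/369161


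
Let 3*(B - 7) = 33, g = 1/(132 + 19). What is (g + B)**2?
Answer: 7392961/22801 ≈ 324.24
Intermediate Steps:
g = 1/151 ≈ 0.0066225
B = 18 (B = 7 + (1/3)*33 = 7 + 11 = 18)
(g + B)**2 = (1/151 + 18)**2 = (2719/151)**2 = 7392961/22801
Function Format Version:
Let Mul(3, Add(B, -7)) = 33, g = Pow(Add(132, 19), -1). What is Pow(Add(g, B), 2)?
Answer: Rational(7392961, 22801) ≈ 324.24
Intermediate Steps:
g = Rational(1, 151) (g = Pow(151, -1) = Rational(1, 151) ≈ 0.0066225)
B = 18 (B = Add(7, Mul(Rational(1, 3), 33)) = Add(7, 11) = 18)
Pow(Add(g, B), 2) = Pow(Add(Rational(1, 151), 18), 2) = Pow(Rational(2719, 151), 2) = Rational(7392961, 22801)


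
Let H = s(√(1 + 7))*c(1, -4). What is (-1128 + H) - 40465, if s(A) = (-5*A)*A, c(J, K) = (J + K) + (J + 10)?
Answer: -41913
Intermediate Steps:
c(J, K) = 10 + K + 2*J (c(J, K) = (J + K) + (10 + J) = 10 + K + 2*J)
s(A) = -5*A²
H = -320 (H = (-5*(√(1 + 7))²)*(10 - 4 + 2*1) = (-5*(√8)²)*(10 - 4 + 2) = -5*(2*√2)²*8 = -5*8*8 = -40*8 = -320)
(-1128 + H) - 40465 = (-1128 - 320) - 40465 = -1448 - 40465 = -41913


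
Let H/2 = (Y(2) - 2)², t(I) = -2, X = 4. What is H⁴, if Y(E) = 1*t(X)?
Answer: 1048576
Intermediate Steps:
Y(E) = -2 (Y(E) = 1*(-2) = -2)
H = 32 (H = 2*(-2 - 2)² = 2*(-4)² = 2*16 = 32)
H⁴ = 32⁴ = 1048576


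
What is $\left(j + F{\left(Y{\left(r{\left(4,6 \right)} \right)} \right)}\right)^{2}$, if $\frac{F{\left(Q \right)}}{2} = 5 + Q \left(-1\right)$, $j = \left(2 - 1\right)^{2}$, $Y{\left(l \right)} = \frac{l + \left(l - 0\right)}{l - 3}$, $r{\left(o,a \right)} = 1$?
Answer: $169$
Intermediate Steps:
$Y{\left(l \right)} = \frac{2 l}{-3 + l}$ ($Y{\left(l \right)} = \frac{l + \left(l + 0\right)}{-3 + l} = \frac{l + l}{-3 + l} = \frac{2 l}{-3 + l}$)
$j = 1$ ($j = 1^{2} = 1$)
$F{\left(Q \right)} = 10 - 2 Q$ ($F{\left(Q \right)} = 2 \left(5 + Q \left(-1\right)\right) = 2 \left(5 - Q\right) = 10 - 2 Q$)
$\left(j + F{\left(Y{\left(r{\left(4,6 \right)} \right)} \right)}\right)^{2} = \left(1 + \left(10 - 2 \cdot 2 \cdot 1 \frac{1}{-3 + 1}\right)\right)^{2} = \left(1 + \left(10 - 2 \cdot 2 \cdot 1 \frac{1}{-2}\right)\right)^{2} = \left(1 + \left(10 - 2 \cdot 2 \cdot 1 \left(- \frac{1}{2}\right)\right)\right)^{2} = \left(1 + \left(10 - -2\right)\right)^{2} = \left(1 + \left(10 + 2\right)\right)^{2} = \left(1 + 12\right)^{2} = 13^{2} = 169$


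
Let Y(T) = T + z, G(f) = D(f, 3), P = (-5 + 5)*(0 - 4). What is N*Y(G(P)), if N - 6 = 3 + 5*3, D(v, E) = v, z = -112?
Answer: -2688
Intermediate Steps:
P = 0 (P = 0*(-4) = 0)
G(f) = f
N = 24 (N = 6 + (3 + 5*3) = 6 + (3 + 15) = 6 + 18 = 24)
Y(T) = -112 + T (Y(T) = T - 112 = -112 + T)
N*Y(G(P)) = 24*(-112 + 0) = 24*(-112) = -2688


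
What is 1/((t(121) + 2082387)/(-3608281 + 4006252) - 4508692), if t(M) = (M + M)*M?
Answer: -56853/256332364609 ≈ -2.2179e-7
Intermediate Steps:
t(M) = 2*M**2 (t(M) = (2*M)*M = 2*M**2)
1/((t(121) + 2082387)/(-3608281 + 4006252) - 4508692) = 1/((2*121**2 + 2082387)/(-3608281 + 4006252) - 4508692) = 1/((2*14641 + 2082387)/397971 - 4508692) = 1/((29282 + 2082387)*(1/397971) - 4508692) = 1/(2111669*(1/397971) - 4508692) = 1/(301667/56853 - 4508692) = 1/(-256332364609/56853) = -56853/256332364609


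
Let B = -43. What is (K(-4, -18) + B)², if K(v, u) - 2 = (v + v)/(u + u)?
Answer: 134689/81 ≈ 1662.8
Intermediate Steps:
K(v, u) = 2 + v/u (K(v, u) = 2 + (v + v)/(u + u) = 2 + (2*v)/((2*u)) = 2 + (2*v)*(1/(2*u)) = 2 + v/u)
(K(-4, -18) + B)² = ((2 - 4/(-18)) - 43)² = ((2 - 4*(-1/18)) - 43)² = ((2 + 2/9) - 43)² = (20/9 - 43)² = (-367/9)² = 134689/81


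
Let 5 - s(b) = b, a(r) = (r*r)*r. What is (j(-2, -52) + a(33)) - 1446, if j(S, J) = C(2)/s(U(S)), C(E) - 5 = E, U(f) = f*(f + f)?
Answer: 103466/3 ≈ 34489.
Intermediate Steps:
U(f) = 2*f² (U(f) = f*(2*f) = 2*f²)
C(E) = 5 + E
a(r) = r³ (a(r) = r²*r = r³)
s(b) = 5 - b
j(S, J) = 7/(5 - 2*S²) (j(S, J) = (5 + 2)/(5 - 2*S²) = 7/(5 - 2*S²))
(j(-2, -52) + a(33)) - 1446 = (-7/(-5 + 2*(-2)²) + 33³) - 1446 = (-7/(-5 + 2*4) + 35937) - 1446 = (-7/(-5 + 8) + 35937) - 1446 = (-7/3 + 35937) - 1446 = 107804/3 - 1446 = 103466/3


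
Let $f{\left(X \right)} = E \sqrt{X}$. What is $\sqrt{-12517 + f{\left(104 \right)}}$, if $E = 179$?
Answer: $\sqrt{-12517 + 358 \sqrt{26}} \approx 103.4 i$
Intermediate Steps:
$f{\left(X \right)} = 179 \sqrt{X}$
$\sqrt{-12517 + f{\left(104 \right)}} = \sqrt{-12517 + 179 \sqrt{104}} = \sqrt{-12517 + 179 \cdot 2 \sqrt{26}} = \sqrt{-12517 + 358 \sqrt{26}}$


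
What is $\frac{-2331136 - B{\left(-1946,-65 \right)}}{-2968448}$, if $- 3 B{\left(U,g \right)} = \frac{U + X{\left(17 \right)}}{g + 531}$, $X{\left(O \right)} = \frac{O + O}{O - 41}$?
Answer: $\frac{39107160905}{49798683648} \approx 0.78531$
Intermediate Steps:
$X{\left(O \right)} = \frac{2 O}{-41 + O}$ ($X{\left(O \right)} = \frac{2 O}{O - 41} = \frac{2 O}{-41 + O}$)
$B{\left(U,g \right)} = - \frac{- \frac{17}{12} + U}{3 \left(531 + g\right)}$ ($B{\left(U,g \right)} = - \frac{\left(U + 2 \cdot 17 \frac{1}{-41 + 17}\right) \frac{1}{g + 531}}{3} = - \frac{\left(U + 2 \cdot 17 \frac{1}{-24}\right) \frac{1}{531 + g}}{3} = - \frac{\left(U + 2 \cdot 17 \left(- \frac{1}{24}\right)\right) \frac{1}{531 + g}}{3} = - \frac{\left(U - \frac{17}{12}\right) \frac{1}{531 + g}}{3} = - \frac{\left(- \frac{17}{12} + U\right) \frac{1}{531 + g}}{3} = - \frac{\frac{1}{531 + g} \left(- \frac{17}{12} + U\right)}{3} = - \frac{- \frac{17}{12} + U}{3 \left(531 + g\right)}$)
$\frac{-2331136 - B{\left(-1946,-65 \right)}}{-2968448} = \frac{-2331136 - \frac{17 - -23352}{36 \left(531 - 65\right)}}{-2968448} = \left(-2331136 - \frac{17 + 23352}{36 \cdot 466}\right) \left(- \frac{1}{2968448}\right) = \left(-2331136 - \frac{1}{36} \cdot \frac{1}{466} \cdot 23369\right) \left(- \frac{1}{2968448}\right) = \left(-2331136 - \frac{23369}{16776}\right) \left(- \frac{1}{2968448}\right) = \left(- \frac{39107160905}{16776}\right) \left(- \frac{1}{2968448}\right) = \frac{39107160905}{49798683648}$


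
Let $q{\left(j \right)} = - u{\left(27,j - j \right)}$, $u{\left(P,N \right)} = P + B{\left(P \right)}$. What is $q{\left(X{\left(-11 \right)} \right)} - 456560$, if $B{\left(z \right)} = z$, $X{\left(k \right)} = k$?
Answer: $-456614$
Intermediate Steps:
$u{\left(P,N \right)} = 2 P$ ($u{\left(P,N \right)} = P + P = 2 P$)
$q{\left(j \right)} = -54$ ($q{\left(j \right)} = - 2 \cdot 27 = \left(-1\right) 54 = -54$)
$q{\left(X{\left(-11 \right)} \right)} - 456560 = -54 - 456560 = -456614$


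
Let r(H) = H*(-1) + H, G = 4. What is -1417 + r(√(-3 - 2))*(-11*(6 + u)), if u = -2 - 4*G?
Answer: -1417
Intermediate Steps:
u = -18 (u = -2 - 4*4 = -2 - 16 = -18)
r(H) = 0 (r(H) = -H + H = 0)
-1417 + r(√(-3 - 2))*(-11*(6 + u)) = -1417 + 0*(-11*(6 - 18)) = -1417 + 0*(-11*(-12)) = -1417 + 0*132 = -1417 + 0 = -1417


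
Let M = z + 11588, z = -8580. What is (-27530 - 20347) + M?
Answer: -44869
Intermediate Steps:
M = 3008 (M = -8580 + 11588 = 3008)
(-27530 - 20347) + M = (-27530 - 20347) + 3008 = -47877 + 3008 = -44869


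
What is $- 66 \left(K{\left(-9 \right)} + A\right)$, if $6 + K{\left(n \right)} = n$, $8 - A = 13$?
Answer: $1320$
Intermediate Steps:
$A = -5$ ($A = 8 - 13 = -5$)
$K{\left(n \right)} = -6 + n$
$- 66 \left(K{\left(-9 \right)} + A\right) = - 66 \left(\left(-6 - 9\right) - 5\right) = - 66 \left(-15 - 5\right) = \left(-66\right) \left(-20\right) = 1320$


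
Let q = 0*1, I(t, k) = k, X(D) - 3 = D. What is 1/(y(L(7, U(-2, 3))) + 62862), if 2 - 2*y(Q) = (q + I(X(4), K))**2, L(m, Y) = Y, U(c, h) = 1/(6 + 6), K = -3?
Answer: 2/125717 ≈ 1.5909e-5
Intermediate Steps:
X(D) = 3 + D
U(c, h) = 1/12
q = 0
y(Q) = -7/2 (y(Q) = 1 - (0 - 3)**2/2 = 1 - 1/2*(-3)**2 = 1 - 1/2*9 = 1 - 9/2 = -7/2)
1/(y(L(7, U(-2, 3))) + 62862) = 1/(-7/2 + 62862) = 1/(125717/2) = 2/125717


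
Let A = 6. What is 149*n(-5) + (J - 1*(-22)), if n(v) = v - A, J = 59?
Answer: -1558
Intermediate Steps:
n(v) = -6 + v (n(v) = v - 1*6 = v - 6 = -6 + v)
149*n(-5) + (J - 1*(-22)) = 149*(-6 - 5) + (59 - 1*(-22)) = 149*(-11) + (59 + 22) = -1639 + 81 = -1558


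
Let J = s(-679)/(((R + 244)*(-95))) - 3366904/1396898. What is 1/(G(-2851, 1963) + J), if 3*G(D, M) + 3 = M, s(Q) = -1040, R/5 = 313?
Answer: 24006390579/15626458526980 ≈ 0.0015363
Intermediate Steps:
R = 1565 (R = 5*313 = 1565)
G(D, M) = -1 + M/3
J = -57716651300/24006390579 (J = -1040*(-1/(95*(1565 + 244))) - 3366904/1396898 = -1040/(1809*(-95)) - 3366904*1/1396898 = -1040/(-171855) - 1683452/698449 = -1040*(-1/171855) - 1683452/698449 = 208/34371 - 1683452/698449 = -57716651300/24006390579 ≈ -2.4042)
1/(G(-2851, 1963) + J) = 1/((-1 + (1/3)*1963) - 57716651300/24006390579) = 1/((-1 + 1963/3) - 57716651300/24006390579) = 1/(1960/3 - 57716651300/24006390579) = 1/(15626458526980/24006390579) = 24006390579/15626458526980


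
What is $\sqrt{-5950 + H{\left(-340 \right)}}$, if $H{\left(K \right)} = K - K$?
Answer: $5 i \sqrt{238} \approx 77.136 i$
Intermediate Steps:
$H{\left(K \right)} = 0$
$\sqrt{-5950 + H{\left(-340 \right)}} = \sqrt{-5950 + 0} = \sqrt{-5950} = 5 i \sqrt{238}$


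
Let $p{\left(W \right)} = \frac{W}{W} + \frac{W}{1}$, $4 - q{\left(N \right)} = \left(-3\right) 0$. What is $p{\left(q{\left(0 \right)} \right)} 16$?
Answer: $80$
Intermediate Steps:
$q{\left(N \right)} = 4$ ($q{\left(N \right)} = 4 - \left(-3\right) 0 = 4 - 0 = 4 + 0 = 4$)
$p{\left(W \right)} = 1 + W$ ($p{\left(W \right)} = 1 + W 1 = 1 + W$)
$p{\left(q{\left(0 \right)} \right)} 16 = \left(1 + 4\right) 16 = 5 \cdot 16 = 80$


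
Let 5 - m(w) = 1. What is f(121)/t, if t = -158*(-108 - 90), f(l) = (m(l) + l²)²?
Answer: 214476025/31284 ≈ 6855.8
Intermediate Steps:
m(w) = 4 (m(w) = 5 - 1*1 = 5 - 1 = 4)
f(l) = (4 + l²)²
t = 31284 (t = -158*(-198) = 31284)
f(121)/t = (4 + 121²)²/31284 = (4 + 14641)²*(1/31284) = 14645²*(1/31284) = 214476025*(1/31284) = 214476025/31284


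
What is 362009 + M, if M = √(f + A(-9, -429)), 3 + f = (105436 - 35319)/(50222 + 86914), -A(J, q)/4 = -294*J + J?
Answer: 362009 + I*√12400966940649/34284 ≈ 3.6201e+5 + 102.72*I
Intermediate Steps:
A(J, q) = 1172*J (A(J, q) = -4*(-294*J + J) = -(-1172)*J = 1172*J)
f = -341291/137136 (f = -3 + (105436 - 35319)/(50222 + 86914) = -3 + 70117/137136 = -341291/137136 ≈ -2.4887)
M = I*√12400966940649/34284 (M = √(-341291/137136 + 1172*(-9)) = √(-341291/137136 - 10548) = √(-1446851819/137136) = I*√12400966940649/34284 ≈ 102.72*I)
362009 + M = 362009 + I*√12400966940649/34284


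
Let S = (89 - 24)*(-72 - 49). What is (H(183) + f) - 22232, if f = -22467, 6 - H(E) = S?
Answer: -36828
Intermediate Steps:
S = -7865 (S = 65*(-121) = -7865)
H(E) = 7871 (H(E) = 6 - 1*(-7865) = 6 + 7865 = 7871)
(H(183) + f) - 22232 = (7871 - 22467) - 22232 = -14596 - 22232 = -36828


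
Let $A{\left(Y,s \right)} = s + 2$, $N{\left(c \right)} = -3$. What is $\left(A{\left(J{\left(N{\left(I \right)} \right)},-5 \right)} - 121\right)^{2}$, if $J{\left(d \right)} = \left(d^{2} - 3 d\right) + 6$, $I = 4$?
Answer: $15376$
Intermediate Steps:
$J{\left(d \right)} = 6 + d^{2} - 3 d$
$A{\left(Y,s \right)} = 2 + s$
$\left(A{\left(J{\left(N{\left(I \right)} \right)},-5 \right)} - 121\right)^{2} = \left(\left(2 - 5\right) - 121\right)^{2} = \left(-3 - 121\right)^{2} = \left(-124\right)^{2} = 15376$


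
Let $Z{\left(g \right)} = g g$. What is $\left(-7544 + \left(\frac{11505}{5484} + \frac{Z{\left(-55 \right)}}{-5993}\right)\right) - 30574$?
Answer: $- \frac{417573012617}{10955204} \approx -38116.0$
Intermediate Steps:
$Z{\left(g \right)} = g^{2}$
$\left(-7544 + \left(\frac{11505}{5484} + \frac{Z{\left(-55 \right)}}{-5993}\right)\right) - 30574 = \left(-7544 + \left(\frac{11505}{5484} + \frac{\left(-55\right)^{2}}{-5993}\right)\right) - 30574 = \left(-7544 + \left(11505 \cdot \frac{1}{5484} + 3025 \left(- \frac{1}{5993}\right)\right)\right) - 30574 = \left(-7544 + \left(\frac{3835}{1828} - \frac{3025}{5993}\right)\right) - 30574 = \left(-7544 + \frac{17453455}{10955204}\right) - 30574 = - \frac{82628605521}{10955204} - 30574 = - \frac{417573012617}{10955204}$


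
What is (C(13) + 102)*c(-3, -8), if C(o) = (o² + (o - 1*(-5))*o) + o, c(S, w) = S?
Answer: -1554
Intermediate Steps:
C(o) = o + o² + o*(5 + o) (C(o) = (o² + (o + 5)*o) + o = (o² + (5 + o)*o) + o = (o² + o*(5 + o)) + o = o + o² + o*(5 + o))
(C(13) + 102)*c(-3, -8) = (2*13*(3 + 13) + 102)*(-3) = (2*13*16 + 102)*(-3) = (416 + 102)*(-3) = 518*(-3) = -1554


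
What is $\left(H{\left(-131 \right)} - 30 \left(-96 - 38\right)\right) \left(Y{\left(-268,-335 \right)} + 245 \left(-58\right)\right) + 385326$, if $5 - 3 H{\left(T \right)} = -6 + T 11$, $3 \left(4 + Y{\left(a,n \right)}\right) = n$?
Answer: $- \frac{192412430}{3} \approx -6.4137 \cdot 10^{7}$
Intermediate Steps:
$Y{\left(a,n \right)} = -4 + \frac{n}{3}$
$H{\left(T \right)} = \frac{11}{3} - \frac{11 T}{3}$ ($H{\left(T \right)} = \frac{5}{3} - \frac{-6 + T 11}{3} = \frac{5}{3} - \frac{-6 + 11 T}{3} = \frac{5}{3} - \left(-2 + \frac{11 T}{3}\right) = \frac{11}{3} - \frac{11 T}{3}$)
$\left(H{\left(-131 \right)} - 30 \left(-96 - 38\right)\right) \left(Y{\left(-268,-335 \right)} + 245 \left(-58\right)\right) + 385326 = \left(\left(\frac{11}{3} - - \frac{1441}{3}\right) - 30 \left(-96 - 38\right)\right) \left(\left(-4 + \frac{1}{3} \left(-335\right)\right) + 245 \left(-58\right)\right) + 385326 = \left(\left(\frac{11}{3} + \frac{1441}{3}\right) - -4020\right) \left(\left(-4 - \frac{335}{3}\right) - 14210\right) + 385326 = \left(484 + 4020\right) \left(- \frac{347}{3} - 14210\right) + 385326 = 4504 \left(- \frac{42977}{3}\right) + 385326 = - \frac{193568408}{3} + 385326 = - \frac{192412430}{3}$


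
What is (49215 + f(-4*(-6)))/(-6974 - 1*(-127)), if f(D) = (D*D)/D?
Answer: -49239/6847 ≈ -7.1913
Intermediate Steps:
f(D) = D (f(D) = D**2/D = D)
(49215 + f(-4*(-6)))/(-6974 - 1*(-127)) = (49215 - 4*(-6))/(-6974 - 1*(-127)) = (49215 + 24)/(-6974 + 127) = 49239/(-6847) = 49239*(-1/6847) = -49239/6847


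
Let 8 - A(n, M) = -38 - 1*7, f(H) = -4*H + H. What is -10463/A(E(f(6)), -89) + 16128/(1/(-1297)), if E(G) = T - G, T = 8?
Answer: -1108665311/53 ≈ -2.0918e+7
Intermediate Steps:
f(H) = -3*H
E(G) = 8 - G
A(n, M) = 53 (A(n, M) = 8 - (-38 - 1*7) = 8 - (-38 - 7) = 8 - 1*(-45) = 8 + 45 = 53)
-10463/A(E(f(6)), -89) + 16128/(1/(-1297)) = -10463/53 + 16128/(1/(-1297)) = -10463*1/53 + 16128/(-1/1297) = -10463/53 + 16128*(-1297) = -10463/53 - 20918016 = -1108665311/53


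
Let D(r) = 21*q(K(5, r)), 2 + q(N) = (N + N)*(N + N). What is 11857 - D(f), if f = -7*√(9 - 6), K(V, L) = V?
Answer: 9799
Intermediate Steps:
f = -7*√3 ≈ -12.124
q(N) = -2 + 4*N² (q(N) = -2 + (N + N)*(N + N) = -2 + (2*N)*(2*N) = -2 + 4*N²)
D(r) = 2058 (D(r) = 21*(-2 + 4*5²) = 21*(-2 + 4*25) = 21*(-2 + 100) = 21*98 = 2058)
11857 - D(f) = 11857 - 1*2058 = 11857 - 2058 = 9799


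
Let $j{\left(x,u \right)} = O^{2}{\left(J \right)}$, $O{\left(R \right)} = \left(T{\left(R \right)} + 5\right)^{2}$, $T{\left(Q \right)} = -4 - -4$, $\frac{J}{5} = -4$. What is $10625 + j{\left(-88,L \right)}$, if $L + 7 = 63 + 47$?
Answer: $11250$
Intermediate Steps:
$J = -20$ ($J = 5 \left(-4\right) = -20$)
$T{\left(Q \right)} = 0$ ($T{\left(Q \right)} = -4 + 4 = 0$)
$O{\left(R \right)} = 25$ ($O{\left(R \right)} = \left(0 + 5\right)^{2} = 5^{2} = 25$)
$L = 103$ ($L = -7 + \left(63 + 47\right) = -7 + 110 = 103$)
$j{\left(x,u \right)} = 625$ ($j{\left(x,u \right)} = 25^{2} = 625$)
$10625 + j{\left(-88,L \right)} = 10625 + 625 = 11250$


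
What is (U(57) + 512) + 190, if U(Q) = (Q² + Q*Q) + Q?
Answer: 7257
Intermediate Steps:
U(Q) = Q + 2*Q² (U(Q) = (Q² + Q²) + Q = 2*Q² + Q = Q + 2*Q²)
(U(57) + 512) + 190 = (57*(1 + 2*57) + 512) + 190 = (57*(1 + 114) + 512) + 190 = (57*115 + 512) + 190 = (6555 + 512) + 190 = 7067 + 190 = 7257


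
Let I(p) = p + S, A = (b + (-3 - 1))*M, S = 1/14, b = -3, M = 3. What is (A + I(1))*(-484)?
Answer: 67518/7 ≈ 9645.4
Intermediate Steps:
S = 1/14 ≈ 0.071429
A = -21 (A = (-3 + (-3 - 1))*3 = (-3 - 4)*3 = -7*3 = -21)
I(p) = 1/14 + p (I(p) = p + 1/14 = 1/14 + p)
(A + I(1))*(-484) = (-21 + (1/14 + 1))*(-484) = (-21 + 15/14)*(-484) = -279/14*(-484) = 67518/7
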